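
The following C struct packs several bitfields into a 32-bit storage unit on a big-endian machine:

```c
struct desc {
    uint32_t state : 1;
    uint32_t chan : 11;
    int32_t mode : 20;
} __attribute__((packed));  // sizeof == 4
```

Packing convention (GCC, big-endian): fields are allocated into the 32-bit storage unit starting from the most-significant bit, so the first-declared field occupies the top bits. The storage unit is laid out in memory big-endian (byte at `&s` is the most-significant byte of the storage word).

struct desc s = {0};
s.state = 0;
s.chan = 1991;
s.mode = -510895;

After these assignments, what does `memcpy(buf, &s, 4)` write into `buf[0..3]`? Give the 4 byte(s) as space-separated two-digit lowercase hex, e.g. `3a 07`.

7c 78 34 51

state:1 = 0 → 0x0 << 31 → word 0x00000000
chan:11 = 1991 → 0x7c7 << 20 → word 0x7c700000
mode:20 = -510895 → 0x83451 << 0 → word 0x7c783451
word = 0x7c783451 → big-endian bytes:
  [0]=0x7c  [1]=0x78  [2]=0x34  [3]=0x51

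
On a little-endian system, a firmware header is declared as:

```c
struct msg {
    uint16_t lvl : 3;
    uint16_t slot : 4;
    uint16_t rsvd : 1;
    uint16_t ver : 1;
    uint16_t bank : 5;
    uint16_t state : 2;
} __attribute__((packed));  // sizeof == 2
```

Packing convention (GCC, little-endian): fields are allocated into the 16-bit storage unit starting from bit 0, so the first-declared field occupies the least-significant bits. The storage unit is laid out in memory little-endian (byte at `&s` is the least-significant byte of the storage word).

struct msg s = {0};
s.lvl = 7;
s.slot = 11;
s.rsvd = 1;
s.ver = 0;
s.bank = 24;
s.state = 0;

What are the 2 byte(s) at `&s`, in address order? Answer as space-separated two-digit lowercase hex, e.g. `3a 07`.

lvl:3 = 7 → 0x7 << 0 → word 0x0007
slot:4 = 11 → 0xb << 3 → word 0x005f
rsvd:1 = 1 → 0x1 << 7 → word 0x00df
ver:1 = 0 → 0x0 << 8 → word 0x00df
bank:5 = 24 → 0x18 << 9 → word 0x30df
state:2 = 0 → 0x0 << 14 → word 0x30df
word = 0x30df → little-endian bytes:
  [0]=0xdf  [1]=0x30

df 30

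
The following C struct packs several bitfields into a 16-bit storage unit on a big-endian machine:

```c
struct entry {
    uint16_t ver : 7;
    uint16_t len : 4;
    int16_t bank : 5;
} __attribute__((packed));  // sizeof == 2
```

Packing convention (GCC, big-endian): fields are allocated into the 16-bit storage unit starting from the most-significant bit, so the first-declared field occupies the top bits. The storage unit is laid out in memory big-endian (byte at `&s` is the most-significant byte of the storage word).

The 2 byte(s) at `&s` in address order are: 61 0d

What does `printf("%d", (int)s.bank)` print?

13

[0]=0x61 [1]=0x0d (big-endian) → word 0x610d
ver [9+:7] = (word>>9) & 0x7f = 48
len [5+:4] = (word>>5) & 0xf = 8
bank [0+:5] = (word>>0) & 0x1f = 13  ←
bank signed 5b, MSB=0: value = 13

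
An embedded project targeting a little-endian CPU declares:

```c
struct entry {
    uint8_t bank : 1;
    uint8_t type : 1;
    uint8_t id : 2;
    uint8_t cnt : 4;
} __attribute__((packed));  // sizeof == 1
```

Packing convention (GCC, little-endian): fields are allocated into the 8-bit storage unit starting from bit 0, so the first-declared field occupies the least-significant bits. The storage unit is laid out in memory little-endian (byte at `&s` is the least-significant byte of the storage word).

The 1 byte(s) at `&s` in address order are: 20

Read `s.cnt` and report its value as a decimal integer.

[0]=0x20 (little-endian) → word 0x20
bank:1 @ bit 0 → (0x20>>0)&0x1 = 0x0
type:1 @ bit 1 → (0x20>>1)&0x1 = 0x0
id:2 @ bit 2 → (0x20>>2)&0x3 = 0x0
cnt:4 @ bit 4 → (0x20>>4)&0xf = 0x2  ←

2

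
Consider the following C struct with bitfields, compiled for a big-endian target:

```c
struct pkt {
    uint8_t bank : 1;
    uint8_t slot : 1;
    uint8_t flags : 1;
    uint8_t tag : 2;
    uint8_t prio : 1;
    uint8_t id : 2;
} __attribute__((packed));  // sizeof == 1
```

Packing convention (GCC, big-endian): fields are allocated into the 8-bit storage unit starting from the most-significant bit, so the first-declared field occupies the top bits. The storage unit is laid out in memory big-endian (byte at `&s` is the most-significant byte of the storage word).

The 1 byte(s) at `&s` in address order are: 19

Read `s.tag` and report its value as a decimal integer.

3

[0]=0x19 (big-endian) → word 0x19
bank [7+:1] = (word>>7) & 0x1 = 0
slot [6+:1] = (word>>6) & 0x1 = 0
flags [5+:1] = (word>>5) & 0x1 = 0
tag [3+:2] = (word>>3) & 0x3 = 3  ←
prio [2+:1] = (word>>2) & 0x1 = 0
id [0+:2] = (word>>0) & 0x3 = 1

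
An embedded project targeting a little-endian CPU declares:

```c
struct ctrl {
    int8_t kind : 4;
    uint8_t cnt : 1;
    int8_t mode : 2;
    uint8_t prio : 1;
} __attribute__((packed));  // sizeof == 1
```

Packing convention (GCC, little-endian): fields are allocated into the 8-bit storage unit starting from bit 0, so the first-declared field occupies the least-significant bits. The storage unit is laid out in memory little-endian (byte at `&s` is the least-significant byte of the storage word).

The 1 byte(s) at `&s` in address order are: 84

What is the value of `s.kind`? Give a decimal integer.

4

[0]=0x84 (little-endian) → word 0x84
kind [0+:4] = (word>>0) & 0xf = 4  ←
cnt [4+:1] = (word>>4) & 0x1 = 0
mode [5+:2] = (word>>5) & 0x3 = 0
prio [7+:1] = (word>>7) & 0x1 = 1
kind signed 4b, MSB=0: value = 4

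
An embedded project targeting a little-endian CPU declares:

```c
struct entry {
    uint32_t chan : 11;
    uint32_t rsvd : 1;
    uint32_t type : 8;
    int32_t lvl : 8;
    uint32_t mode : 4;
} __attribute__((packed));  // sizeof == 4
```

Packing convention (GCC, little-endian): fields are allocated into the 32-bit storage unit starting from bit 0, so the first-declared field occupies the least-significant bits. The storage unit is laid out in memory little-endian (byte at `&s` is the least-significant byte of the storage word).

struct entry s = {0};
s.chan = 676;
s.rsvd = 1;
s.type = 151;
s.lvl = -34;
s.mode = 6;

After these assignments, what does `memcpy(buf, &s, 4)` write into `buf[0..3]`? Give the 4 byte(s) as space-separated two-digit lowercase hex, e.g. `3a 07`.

chan:11 = 676 → 0x2a4 << 0 → word 0x000002a4
rsvd:1 = 1 → 0x1 << 11 → word 0x00000aa4
type:8 = 151 → 0x97 << 12 → word 0x00097aa4
lvl:8 = -34 → 0xde << 20 → word 0x0de97aa4
mode:4 = 6 → 0x6 << 28 → word 0x6de97aa4
word = 0x6de97aa4 → little-endian bytes:
  [0]=0xa4  [1]=0x7a  [2]=0xe9  [3]=0x6d

a4 7a e9 6d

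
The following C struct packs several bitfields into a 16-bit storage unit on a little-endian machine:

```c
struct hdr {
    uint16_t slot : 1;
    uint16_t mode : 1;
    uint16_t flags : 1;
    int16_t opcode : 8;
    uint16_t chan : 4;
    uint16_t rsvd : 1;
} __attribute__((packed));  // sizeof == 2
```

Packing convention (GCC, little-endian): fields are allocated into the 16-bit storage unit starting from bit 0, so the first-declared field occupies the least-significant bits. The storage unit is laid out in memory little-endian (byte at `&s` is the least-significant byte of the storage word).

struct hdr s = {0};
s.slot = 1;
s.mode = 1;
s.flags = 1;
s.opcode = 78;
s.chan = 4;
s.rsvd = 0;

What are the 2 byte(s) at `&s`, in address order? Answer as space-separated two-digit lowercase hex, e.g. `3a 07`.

slot:1 = 1 → 0x1 << 0 → word 0x0001
mode:1 = 1 → 0x1 << 1 → word 0x0003
flags:1 = 1 → 0x1 << 2 → word 0x0007
opcode:8 = 78 → 0x4e << 3 → word 0x0277
chan:4 = 4 → 0x4 << 11 → word 0x2277
rsvd:1 = 0 → 0x0 << 15 → word 0x2277
word = 0x2277 → little-endian bytes:
  [0]=0x77  [1]=0x22

77 22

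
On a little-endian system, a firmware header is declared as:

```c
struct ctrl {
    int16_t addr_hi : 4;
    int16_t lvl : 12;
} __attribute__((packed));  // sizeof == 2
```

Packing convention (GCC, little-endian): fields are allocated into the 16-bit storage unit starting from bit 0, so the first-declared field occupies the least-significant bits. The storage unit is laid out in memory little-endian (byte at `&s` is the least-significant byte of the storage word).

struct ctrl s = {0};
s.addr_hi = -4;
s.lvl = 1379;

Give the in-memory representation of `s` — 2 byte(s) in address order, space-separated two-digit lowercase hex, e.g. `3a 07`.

3c 56

[0+:4] addr_hi=-4 & 0xf = 0xc; word=0x000c
[4+:12] lvl=1379 & 0xfff = 0x563; word=0x563c
word = 0x563c → little-endian bytes:
  [0]=0x3c  [1]=0x56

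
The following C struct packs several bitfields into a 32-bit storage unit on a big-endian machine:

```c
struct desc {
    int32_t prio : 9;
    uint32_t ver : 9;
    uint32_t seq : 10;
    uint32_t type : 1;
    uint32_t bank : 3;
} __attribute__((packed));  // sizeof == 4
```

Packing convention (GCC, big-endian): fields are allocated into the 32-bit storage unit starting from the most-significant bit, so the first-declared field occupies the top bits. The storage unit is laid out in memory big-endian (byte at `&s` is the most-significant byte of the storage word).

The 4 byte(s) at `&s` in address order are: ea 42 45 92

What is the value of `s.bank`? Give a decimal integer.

2

[0]=0xea [1]=0x42 [2]=0x45 [3]=0x92 (big-endian) → word 0xea424592
prio:9 @ bit 23 → (0xea424592>>23)&0x1ff = 0x1d4
ver:9 @ bit 14 → (0xea424592>>14)&0x1ff = 0x109
seq:10 @ bit 4 → (0xea424592>>4)&0x3ff = 0x59
type:1 @ bit 3 → (0xea424592>>3)&0x1 = 0x0
bank:3 @ bit 0 → (0xea424592>>0)&0x7 = 0x2  ←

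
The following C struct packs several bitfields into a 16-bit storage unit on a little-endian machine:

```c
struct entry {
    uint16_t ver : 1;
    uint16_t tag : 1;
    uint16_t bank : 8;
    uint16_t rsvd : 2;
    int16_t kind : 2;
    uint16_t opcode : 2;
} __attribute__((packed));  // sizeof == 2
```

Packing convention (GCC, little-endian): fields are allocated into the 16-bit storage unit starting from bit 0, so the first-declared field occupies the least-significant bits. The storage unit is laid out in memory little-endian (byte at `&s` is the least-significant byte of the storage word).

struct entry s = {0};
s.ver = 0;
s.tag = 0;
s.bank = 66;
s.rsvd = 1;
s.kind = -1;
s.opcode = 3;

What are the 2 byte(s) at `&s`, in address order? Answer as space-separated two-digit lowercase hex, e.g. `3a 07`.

08 f5

ver:1 = 0 → 0x0 << 0 → word 0x0000
tag:1 = 0 → 0x0 << 1 → word 0x0000
bank:8 = 66 → 0x42 << 2 → word 0x0108
rsvd:2 = 1 → 0x1 << 10 → word 0x0508
kind:2 = -1 → 0x3 << 12 → word 0x3508
opcode:2 = 3 → 0x3 << 14 → word 0xf508
word = 0xf508 → little-endian bytes:
  [0]=0x08  [1]=0xf5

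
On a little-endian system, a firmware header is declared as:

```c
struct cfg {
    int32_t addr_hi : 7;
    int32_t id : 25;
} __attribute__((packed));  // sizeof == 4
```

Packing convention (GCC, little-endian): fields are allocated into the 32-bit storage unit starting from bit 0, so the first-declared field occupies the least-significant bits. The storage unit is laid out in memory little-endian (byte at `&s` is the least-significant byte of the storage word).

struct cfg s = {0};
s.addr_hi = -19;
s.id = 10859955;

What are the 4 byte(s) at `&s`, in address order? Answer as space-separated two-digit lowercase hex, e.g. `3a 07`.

ed d9 da 52

addr_hi:7 = -19 → 0x6d << 0 → word 0x0000006d
id:25 = 10859955 → 0xa5b5b3 << 7 → word 0x52dad9ed
word = 0x52dad9ed → little-endian bytes:
  [0]=0xed  [1]=0xd9  [2]=0xda  [3]=0x52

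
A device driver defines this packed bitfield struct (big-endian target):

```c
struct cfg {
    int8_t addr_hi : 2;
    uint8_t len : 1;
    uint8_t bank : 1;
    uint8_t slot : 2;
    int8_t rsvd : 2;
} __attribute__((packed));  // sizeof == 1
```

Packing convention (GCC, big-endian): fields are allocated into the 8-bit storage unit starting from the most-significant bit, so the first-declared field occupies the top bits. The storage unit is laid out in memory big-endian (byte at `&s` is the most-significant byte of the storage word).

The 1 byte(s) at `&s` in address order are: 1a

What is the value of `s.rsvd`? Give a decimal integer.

-2

[0]=0x1a (big-endian) → word 0x1a
addr_hi [6+:2] = (word>>6) & 0x3 = 0
len [5+:1] = (word>>5) & 0x1 = 0
bank [4+:1] = (word>>4) & 0x1 = 1
slot [2+:2] = (word>>2) & 0x3 = 2
rsvd [0+:2] = (word>>0) & 0x3 = 2  ←
rsvd signed 2b, MSB=1: 2 - 4 = -2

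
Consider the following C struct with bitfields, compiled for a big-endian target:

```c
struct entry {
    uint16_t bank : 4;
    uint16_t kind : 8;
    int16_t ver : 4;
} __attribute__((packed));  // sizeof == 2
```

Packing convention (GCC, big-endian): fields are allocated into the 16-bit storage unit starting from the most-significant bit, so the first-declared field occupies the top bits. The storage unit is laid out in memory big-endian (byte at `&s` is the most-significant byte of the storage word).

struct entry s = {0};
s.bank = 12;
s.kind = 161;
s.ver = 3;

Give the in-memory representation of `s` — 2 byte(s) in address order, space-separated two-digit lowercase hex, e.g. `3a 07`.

ca 13

bank (4b) val=12 bits=0xc at bit 12: 0xc000
kind (8b) val=161 bits=0xa1 at bit 4: 0xca10
ver (4b) val=3 bits=0x3 at bit 0: 0xca13
word = 0xca13 → big-endian bytes:
  [0]=0xca  [1]=0x13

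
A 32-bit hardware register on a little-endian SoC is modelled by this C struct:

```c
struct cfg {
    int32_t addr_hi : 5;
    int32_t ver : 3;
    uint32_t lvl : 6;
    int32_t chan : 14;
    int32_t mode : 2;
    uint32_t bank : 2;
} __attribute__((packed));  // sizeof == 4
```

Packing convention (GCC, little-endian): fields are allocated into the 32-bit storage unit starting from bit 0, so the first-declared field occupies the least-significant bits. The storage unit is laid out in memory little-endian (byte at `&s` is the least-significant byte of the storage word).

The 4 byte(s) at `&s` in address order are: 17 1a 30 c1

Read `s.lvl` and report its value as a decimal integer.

26

[0]=0x17 [1]=0x1a [2]=0x30 [3]=0xc1 (little-endian) → word 0xc1301a17
addr_hi:5 @ bit 0 → (0xc1301a17>>0)&0x1f = 0x17
ver:3 @ bit 5 → (0xc1301a17>>5)&0x7 = 0x0
lvl:6 @ bit 8 → (0xc1301a17>>8)&0x3f = 0x1a  ←
chan:14 @ bit 14 → (0xc1301a17>>14)&0x3fff = 0x4c0
mode:2 @ bit 28 → (0xc1301a17>>28)&0x3 = 0x0
bank:2 @ bit 30 → (0xc1301a17>>30)&0x3 = 0x3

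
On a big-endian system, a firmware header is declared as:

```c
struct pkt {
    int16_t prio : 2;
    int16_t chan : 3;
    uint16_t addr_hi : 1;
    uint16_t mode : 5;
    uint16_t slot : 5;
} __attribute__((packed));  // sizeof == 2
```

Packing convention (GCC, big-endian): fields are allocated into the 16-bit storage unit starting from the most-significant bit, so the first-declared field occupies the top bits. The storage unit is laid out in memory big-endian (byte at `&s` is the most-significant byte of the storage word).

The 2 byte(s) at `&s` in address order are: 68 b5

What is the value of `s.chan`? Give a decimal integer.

-3

[0]=0x68 [1]=0xb5 (big-endian) → word 0x68b5
prio:2 @ bit 14 → (0x68b5>>14)&0x3 = 0x1
chan:3 @ bit 11 → (0x68b5>>11)&0x7 = 0x5  ←
addr_hi:1 @ bit 10 → (0x68b5>>10)&0x1 = 0x0
mode:5 @ bit 5 → (0x68b5>>5)&0x1f = 0x5
slot:5 @ bit 0 → (0x68b5>>0)&0x1f = 0x15
chan signed 3b, MSB=1: 5 - 8 = -3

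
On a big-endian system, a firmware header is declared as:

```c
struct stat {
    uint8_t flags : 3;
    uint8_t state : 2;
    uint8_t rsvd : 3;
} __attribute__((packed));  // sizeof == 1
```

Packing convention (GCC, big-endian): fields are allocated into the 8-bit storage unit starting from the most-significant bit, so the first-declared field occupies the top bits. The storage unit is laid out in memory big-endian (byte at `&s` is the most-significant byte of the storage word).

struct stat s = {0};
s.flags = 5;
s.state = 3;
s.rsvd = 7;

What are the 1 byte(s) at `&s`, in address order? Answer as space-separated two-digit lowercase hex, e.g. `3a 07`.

[5+:3] flags=5 & 0x7 = 0x5; word=0xa0
[3+:2] state=3 & 0x3 = 0x3; word=0xb8
[0+:3] rsvd=7 & 0x7 = 0x7; word=0xbf
word = 0xbf → big-endian bytes:
  [0]=0xbf

bf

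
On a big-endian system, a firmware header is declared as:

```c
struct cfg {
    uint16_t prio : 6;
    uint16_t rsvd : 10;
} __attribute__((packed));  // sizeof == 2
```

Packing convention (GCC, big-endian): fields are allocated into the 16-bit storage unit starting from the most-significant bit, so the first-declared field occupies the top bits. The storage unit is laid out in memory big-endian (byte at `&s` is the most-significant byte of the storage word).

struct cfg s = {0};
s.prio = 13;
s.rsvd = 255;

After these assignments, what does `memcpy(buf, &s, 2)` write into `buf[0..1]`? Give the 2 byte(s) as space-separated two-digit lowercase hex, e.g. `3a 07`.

prio:6 = 13 → 0xd << 10 → word 0x3400
rsvd:10 = 255 → 0xff << 0 → word 0x34ff
word = 0x34ff → big-endian bytes:
  [0]=0x34  [1]=0xff

34 ff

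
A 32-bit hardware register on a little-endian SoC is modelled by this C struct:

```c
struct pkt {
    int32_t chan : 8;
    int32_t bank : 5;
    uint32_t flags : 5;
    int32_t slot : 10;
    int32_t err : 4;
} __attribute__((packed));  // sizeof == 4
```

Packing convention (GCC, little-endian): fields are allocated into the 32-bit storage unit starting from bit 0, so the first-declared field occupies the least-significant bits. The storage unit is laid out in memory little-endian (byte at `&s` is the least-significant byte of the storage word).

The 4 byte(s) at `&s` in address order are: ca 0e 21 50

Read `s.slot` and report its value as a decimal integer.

[0]=0xca [1]=0x0e [2]=0x21 [3]=0x50 (little-endian) → word 0x50210eca
chan [0+:8] = (word>>0) & 0xff = 202
bank [8+:5] = (word>>8) & 0x1f = 14
flags [13+:5] = (word>>13) & 0x1f = 8
slot [18+:10] = (word>>18) & 0x3ff = 8  ←
err [28+:4] = (word>>28) & 0xf = 5
slot signed 10b, MSB=0: value = 8

8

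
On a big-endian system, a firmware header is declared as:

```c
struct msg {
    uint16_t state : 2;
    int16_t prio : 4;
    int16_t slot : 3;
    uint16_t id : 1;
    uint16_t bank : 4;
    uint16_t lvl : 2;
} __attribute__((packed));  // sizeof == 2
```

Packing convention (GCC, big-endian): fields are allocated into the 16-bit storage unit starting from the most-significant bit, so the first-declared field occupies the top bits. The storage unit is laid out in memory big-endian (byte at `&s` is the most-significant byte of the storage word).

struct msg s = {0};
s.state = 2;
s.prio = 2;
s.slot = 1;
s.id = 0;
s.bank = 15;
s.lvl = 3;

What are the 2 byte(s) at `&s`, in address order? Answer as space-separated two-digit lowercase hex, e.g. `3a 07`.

88 bf

state (2b) val=2 bits=0x2 at bit 14: 0x8000
prio (4b) val=2 bits=0x2 at bit 10: 0x8800
slot (3b) val=1 bits=0x1 at bit 7: 0x8880
id (1b) val=0 bits=0x0 at bit 6: 0x8880
bank (4b) val=15 bits=0xf at bit 2: 0x88bc
lvl (2b) val=3 bits=0x3 at bit 0: 0x88bf
word = 0x88bf → big-endian bytes:
  [0]=0x88  [1]=0xbf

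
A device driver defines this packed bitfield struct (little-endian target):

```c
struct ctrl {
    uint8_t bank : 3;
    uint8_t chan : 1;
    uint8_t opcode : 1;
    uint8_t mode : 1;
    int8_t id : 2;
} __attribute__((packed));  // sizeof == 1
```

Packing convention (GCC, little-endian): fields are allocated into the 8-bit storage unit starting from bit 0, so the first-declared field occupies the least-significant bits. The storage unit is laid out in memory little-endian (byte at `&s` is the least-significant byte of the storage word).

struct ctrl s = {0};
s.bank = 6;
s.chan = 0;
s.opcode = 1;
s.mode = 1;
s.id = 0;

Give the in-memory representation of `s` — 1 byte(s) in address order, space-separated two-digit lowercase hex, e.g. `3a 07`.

bank (3b) val=6 bits=0x6 at bit 0: 0x06
chan (1b) val=0 bits=0x0 at bit 3: 0x06
opcode (1b) val=1 bits=0x1 at bit 4: 0x16
mode (1b) val=1 bits=0x1 at bit 5: 0x36
id (2b) val=0 bits=0x0 at bit 6: 0x36
word = 0x36 → little-endian bytes:
  [0]=0x36

36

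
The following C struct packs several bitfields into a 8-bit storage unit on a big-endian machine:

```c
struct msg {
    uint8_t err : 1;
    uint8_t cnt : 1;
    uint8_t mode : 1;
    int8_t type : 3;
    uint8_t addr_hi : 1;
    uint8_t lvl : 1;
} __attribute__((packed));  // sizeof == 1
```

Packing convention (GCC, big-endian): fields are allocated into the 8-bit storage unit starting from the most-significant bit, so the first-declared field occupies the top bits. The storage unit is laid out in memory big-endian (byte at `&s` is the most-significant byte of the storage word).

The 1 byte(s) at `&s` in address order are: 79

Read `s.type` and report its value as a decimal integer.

-2

[0]=0x79 (big-endian) → word 0x79
err:1 @ bit 7 → (0x79>>7)&0x1 = 0x0
cnt:1 @ bit 6 → (0x79>>6)&0x1 = 0x1
mode:1 @ bit 5 → (0x79>>5)&0x1 = 0x1
type:3 @ bit 2 → (0x79>>2)&0x7 = 0x6  ←
addr_hi:1 @ bit 1 → (0x79>>1)&0x1 = 0x0
lvl:1 @ bit 0 → (0x79>>0)&0x1 = 0x1
type signed 3b, MSB=1: 6 - 8 = -2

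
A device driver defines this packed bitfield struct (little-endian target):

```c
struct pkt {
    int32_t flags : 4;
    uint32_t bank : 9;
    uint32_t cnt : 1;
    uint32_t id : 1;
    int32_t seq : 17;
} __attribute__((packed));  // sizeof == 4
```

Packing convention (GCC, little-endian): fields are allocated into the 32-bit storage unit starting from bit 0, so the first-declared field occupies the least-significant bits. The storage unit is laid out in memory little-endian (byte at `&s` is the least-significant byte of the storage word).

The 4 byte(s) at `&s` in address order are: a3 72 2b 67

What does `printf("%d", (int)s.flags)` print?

[0]=0xa3 [1]=0x72 [2]=0x2b [3]=0x67 (little-endian) → word 0x672b72a3
flags [0+:4] = (word>>0) & 0xf = 3  ←
bank [4+:9] = (word>>4) & 0x1ff = 298
cnt [13+:1] = (word>>13) & 0x1 = 1
id [14+:1] = (word>>14) & 0x1 = 1
seq [15+:17] = (word>>15) & 0x1ffff = 52822
flags signed 4b, MSB=0: value = 3

3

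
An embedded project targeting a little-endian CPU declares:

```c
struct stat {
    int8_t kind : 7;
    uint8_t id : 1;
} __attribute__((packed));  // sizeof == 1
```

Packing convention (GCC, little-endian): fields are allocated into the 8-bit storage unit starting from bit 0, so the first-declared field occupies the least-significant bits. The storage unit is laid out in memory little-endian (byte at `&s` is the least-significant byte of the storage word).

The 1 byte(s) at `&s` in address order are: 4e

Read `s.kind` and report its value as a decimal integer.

-50

[0]=0x4e (little-endian) → word 0x4e
kind:7 @ bit 0 → (0x4e>>0)&0x7f = 0x4e  ←
id:1 @ bit 7 → (0x4e>>7)&0x1 = 0x0
kind signed 7b, MSB=1: 78 - 128 = -50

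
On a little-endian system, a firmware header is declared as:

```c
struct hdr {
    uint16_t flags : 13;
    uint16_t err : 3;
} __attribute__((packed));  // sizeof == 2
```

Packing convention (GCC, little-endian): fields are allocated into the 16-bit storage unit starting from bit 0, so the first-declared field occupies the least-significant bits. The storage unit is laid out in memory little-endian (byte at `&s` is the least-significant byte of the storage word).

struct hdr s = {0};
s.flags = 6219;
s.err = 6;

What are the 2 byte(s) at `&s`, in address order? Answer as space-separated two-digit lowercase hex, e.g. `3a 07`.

flags (13b) val=6219 bits=0x184b at bit 0: 0x184b
err (3b) val=6 bits=0x6 at bit 13: 0xd84b
word = 0xd84b → little-endian bytes:
  [0]=0x4b  [1]=0xd8

4b d8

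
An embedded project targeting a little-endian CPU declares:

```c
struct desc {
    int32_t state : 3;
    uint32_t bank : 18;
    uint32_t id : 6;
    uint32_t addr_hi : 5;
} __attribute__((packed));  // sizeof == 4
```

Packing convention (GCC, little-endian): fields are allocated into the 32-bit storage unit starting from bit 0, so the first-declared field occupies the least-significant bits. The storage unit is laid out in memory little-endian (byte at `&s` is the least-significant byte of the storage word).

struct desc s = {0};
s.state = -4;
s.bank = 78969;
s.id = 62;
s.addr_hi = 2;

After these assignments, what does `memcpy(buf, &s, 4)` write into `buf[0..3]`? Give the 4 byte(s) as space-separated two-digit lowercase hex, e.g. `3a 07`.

state:3 = -4 → 0x4 << 0 → word 0x00000004
bank:18 = 78969 → 0x13479 << 3 → word 0x0009a3cc
id:6 = 62 → 0x3e << 21 → word 0x07c9a3cc
addr_hi:5 = 2 → 0x2 << 27 → word 0x17c9a3cc
word = 0x17c9a3cc → little-endian bytes:
  [0]=0xcc  [1]=0xa3  [2]=0xc9  [3]=0x17

cc a3 c9 17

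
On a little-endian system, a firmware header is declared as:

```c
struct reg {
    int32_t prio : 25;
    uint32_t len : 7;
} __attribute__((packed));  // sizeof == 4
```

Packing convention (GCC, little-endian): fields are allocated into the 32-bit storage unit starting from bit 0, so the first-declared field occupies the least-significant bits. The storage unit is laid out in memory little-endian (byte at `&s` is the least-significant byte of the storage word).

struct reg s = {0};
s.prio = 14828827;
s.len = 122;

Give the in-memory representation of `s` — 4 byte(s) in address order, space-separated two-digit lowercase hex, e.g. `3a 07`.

1b 45 e2 f4

[0+:25] prio=14828827 & 0x1ffffff = 0xe2451b; word=0x00e2451b
[25+:7] len=122 & 0x7f = 0x7a; word=0xf4e2451b
word = 0xf4e2451b → little-endian bytes:
  [0]=0x1b  [1]=0x45  [2]=0xe2  [3]=0xf4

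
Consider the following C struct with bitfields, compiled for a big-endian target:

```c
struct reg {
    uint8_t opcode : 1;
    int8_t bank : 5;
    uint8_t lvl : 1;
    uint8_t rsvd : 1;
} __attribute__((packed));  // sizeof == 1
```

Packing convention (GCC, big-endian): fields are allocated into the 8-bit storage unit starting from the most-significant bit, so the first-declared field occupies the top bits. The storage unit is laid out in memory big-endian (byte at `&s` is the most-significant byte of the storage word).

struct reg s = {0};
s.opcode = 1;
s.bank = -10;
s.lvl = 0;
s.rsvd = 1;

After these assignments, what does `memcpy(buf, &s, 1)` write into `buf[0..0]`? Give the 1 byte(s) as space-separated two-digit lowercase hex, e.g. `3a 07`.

opcode:1 = 1 → 0x1 << 7 → word 0x80
bank:5 = -10 → 0x16 << 2 → word 0xd8
lvl:1 = 0 → 0x0 << 1 → word 0xd8
rsvd:1 = 1 → 0x1 << 0 → word 0xd9
word = 0xd9 → big-endian bytes:
  [0]=0xd9

d9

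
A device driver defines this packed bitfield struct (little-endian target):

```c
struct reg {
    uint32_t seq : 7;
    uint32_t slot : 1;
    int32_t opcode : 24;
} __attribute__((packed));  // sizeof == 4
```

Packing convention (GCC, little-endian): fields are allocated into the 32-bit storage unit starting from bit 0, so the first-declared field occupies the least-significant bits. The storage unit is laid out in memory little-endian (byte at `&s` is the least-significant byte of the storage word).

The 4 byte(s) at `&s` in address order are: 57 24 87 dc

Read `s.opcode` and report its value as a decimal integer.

[0]=0x57 [1]=0x24 [2]=0x87 [3]=0xdc (little-endian) → word 0xdc872457
seq [0+:7] = (word>>0) & 0x7f = 87
slot [7+:1] = (word>>7) & 0x1 = 0
opcode [8+:24] = (word>>8) & 0xffffff = 14452516  ←
opcode signed 24b, MSB=1: 14452516 - 16777216 = -2324700

-2324700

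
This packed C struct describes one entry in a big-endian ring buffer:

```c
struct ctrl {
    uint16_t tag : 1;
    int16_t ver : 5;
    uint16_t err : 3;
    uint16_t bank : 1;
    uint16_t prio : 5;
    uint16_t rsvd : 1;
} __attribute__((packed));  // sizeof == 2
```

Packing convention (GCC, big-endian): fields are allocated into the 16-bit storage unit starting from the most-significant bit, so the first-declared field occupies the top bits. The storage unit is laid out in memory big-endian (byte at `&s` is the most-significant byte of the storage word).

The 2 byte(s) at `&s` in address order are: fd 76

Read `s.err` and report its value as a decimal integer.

2

[0]=0xfd [1]=0x76 (big-endian) → word 0xfd76
tag:1 @ bit 15 → (0xfd76>>15)&0x1 = 0x1
ver:5 @ bit 10 → (0xfd76>>10)&0x1f = 0x1f
err:3 @ bit 7 → (0xfd76>>7)&0x7 = 0x2  ←
bank:1 @ bit 6 → (0xfd76>>6)&0x1 = 0x1
prio:5 @ bit 1 → (0xfd76>>1)&0x1f = 0x1b
rsvd:1 @ bit 0 → (0xfd76>>0)&0x1 = 0x0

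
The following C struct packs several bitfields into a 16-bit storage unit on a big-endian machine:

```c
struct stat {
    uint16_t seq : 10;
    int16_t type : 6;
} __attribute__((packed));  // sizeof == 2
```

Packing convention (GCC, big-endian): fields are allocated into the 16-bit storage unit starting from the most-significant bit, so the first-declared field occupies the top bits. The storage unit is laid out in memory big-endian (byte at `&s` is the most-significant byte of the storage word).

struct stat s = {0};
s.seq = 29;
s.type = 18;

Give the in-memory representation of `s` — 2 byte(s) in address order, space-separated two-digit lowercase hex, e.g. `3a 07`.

07 52

seq (10b) val=29 bits=0x1d at bit 6: 0x0740
type (6b) val=18 bits=0x12 at bit 0: 0x0752
word = 0x0752 → big-endian bytes:
  [0]=0x07  [1]=0x52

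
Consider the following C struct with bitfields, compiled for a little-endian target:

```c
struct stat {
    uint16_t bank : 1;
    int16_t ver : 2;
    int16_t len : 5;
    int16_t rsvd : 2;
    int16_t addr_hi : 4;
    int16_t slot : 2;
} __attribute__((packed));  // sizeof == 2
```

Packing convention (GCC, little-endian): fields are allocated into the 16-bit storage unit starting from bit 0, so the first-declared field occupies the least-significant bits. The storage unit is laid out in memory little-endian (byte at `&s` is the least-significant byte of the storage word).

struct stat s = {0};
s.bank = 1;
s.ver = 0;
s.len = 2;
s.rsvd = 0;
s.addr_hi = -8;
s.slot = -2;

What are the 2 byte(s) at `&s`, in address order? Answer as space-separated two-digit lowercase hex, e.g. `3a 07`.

[0+:1] bank=1 & 0x1 = 0x1; word=0x0001
[1+:2] ver=0 & 0x3 = 0x0; word=0x0001
[3+:5] len=2 & 0x1f = 0x2; word=0x0011
[8+:2] rsvd=0 & 0x3 = 0x0; word=0x0011
[10+:4] addr_hi=-8 & 0xf = 0x8; word=0x2011
[14+:2] slot=-2 & 0x3 = 0x2; word=0xa011
word = 0xa011 → little-endian bytes:
  [0]=0x11  [1]=0xa0

11 a0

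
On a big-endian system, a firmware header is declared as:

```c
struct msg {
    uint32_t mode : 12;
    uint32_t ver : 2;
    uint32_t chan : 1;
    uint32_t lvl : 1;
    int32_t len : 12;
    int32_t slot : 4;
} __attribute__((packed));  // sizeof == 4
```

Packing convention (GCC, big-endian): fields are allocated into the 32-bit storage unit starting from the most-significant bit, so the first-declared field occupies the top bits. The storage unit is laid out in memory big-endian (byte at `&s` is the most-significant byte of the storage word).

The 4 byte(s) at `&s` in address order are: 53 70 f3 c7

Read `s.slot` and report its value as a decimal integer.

[0]=0x53 [1]=0x70 [2]=0xf3 [3]=0xc7 (big-endian) → word 0x5370f3c7
mode:12 @ bit 20 → (0x5370f3c7>>20)&0xfff = 0x537
ver:2 @ bit 18 → (0x5370f3c7>>18)&0x3 = 0x0
chan:1 @ bit 17 → (0x5370f3c7>>17)&0x1 = 0x0
lvl:1 @ bit 16 → (0x5370f3c7>>16)&0x1 = 0x0
len:12 @ bit 4 → (0x5370f3c7>>4)&0xfff = 0xf3c
slot:4 @ bit 0 → (0x5370f3c7>>0)&0xf = 0x7  ←
slot signed 4b, MSB=0: value = 7

7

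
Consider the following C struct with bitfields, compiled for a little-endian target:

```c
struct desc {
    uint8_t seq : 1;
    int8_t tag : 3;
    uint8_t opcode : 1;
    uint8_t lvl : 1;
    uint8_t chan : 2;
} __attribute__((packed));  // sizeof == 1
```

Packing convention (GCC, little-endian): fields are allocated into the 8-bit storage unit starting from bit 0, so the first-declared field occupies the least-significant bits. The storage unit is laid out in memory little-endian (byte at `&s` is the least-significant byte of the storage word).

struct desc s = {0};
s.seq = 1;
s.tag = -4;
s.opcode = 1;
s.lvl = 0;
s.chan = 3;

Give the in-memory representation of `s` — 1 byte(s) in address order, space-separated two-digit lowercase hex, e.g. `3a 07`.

seq (1b) val=1 bits=0x1 at bit 0: 0x01
tag (3b) val=-4 bits=0x4 at bit 1: 0x09
opcode (1b) val=1 bits=0x1 at bit 4: 0x19
lvl (1b) val=0 bits=0x0 at bit 5: 0x19
chan (2b) val=3 bits=0x3 at bit 6: 0xd9
word = 0xd9 → little-endian bytes:
  [0]=0xd9

d9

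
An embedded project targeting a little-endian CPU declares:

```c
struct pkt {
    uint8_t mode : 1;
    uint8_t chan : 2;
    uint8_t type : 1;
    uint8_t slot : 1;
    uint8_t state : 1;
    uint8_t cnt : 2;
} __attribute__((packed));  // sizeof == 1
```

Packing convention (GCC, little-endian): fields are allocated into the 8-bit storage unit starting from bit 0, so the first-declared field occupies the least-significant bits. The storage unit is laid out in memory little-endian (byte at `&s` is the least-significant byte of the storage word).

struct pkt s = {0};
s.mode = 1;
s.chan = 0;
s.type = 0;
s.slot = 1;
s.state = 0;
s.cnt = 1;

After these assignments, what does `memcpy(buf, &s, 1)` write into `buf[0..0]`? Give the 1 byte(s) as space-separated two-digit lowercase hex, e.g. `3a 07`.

51

mode:1 = 1 → 0x1 << 0 → word 0x01
chan:2 = 0 → 0x0 << 1 → word 0x01
type:1 = 0 → 0x0 << 3 → word 0x01
slot:1 = 1 → 0x1 << 4 → word 0x11
state:1 = 0 → 0x0 << 5 → word 0x11
cnt:2 = 1 → 0x1 << 6 → word 0x51
word = 0x51 → little-endian bytes:
  [0]=0x51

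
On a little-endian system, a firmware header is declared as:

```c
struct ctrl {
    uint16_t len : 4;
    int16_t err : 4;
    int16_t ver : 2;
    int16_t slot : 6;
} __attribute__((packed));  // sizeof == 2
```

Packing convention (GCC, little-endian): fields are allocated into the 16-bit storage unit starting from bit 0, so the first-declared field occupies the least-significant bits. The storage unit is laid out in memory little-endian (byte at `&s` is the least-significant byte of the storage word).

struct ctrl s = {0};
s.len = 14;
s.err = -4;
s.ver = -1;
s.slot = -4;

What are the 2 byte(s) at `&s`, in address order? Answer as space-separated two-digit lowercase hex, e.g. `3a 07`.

ce f3

len:4 = 14 → 0xe << 0 → word 0x000e
err:4 = -4 → 0xc << 4 → word 0x00ce
ver:2 = -1 → 0x3 << 8 → word 0x03ce
slot:6 = -4 → 0x3c << 10 → word 0xf3ce
word = 0xf3ce → little-endian bytes:
  [0]=0xce  [1]=0xf3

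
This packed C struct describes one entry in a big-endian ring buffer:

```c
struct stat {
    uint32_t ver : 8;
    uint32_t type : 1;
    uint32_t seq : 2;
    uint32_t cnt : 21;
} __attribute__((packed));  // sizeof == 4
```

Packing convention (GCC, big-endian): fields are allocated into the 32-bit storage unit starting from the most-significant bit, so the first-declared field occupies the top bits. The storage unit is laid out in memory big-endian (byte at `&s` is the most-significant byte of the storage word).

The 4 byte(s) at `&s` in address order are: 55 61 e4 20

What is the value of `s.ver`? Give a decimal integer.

85

[0]=0x55 [1]=0x61 [2]=0xe4 [3]=0x20 (big-endian) → word 0x5561e420
ver:8 @ bit 24 → (0x5561e420>>24)&0xff = 0x55  ←
type:1 @ bit 23 → (0x5561e420>>23)&0x1 = 0x0
seq:2 @ bit 21 → (0x5561e420>>21)&0x3 = 0x3
cnt:21 @ bit 0 → (0x5561e420>>0)&0x1fffff = 0x1e420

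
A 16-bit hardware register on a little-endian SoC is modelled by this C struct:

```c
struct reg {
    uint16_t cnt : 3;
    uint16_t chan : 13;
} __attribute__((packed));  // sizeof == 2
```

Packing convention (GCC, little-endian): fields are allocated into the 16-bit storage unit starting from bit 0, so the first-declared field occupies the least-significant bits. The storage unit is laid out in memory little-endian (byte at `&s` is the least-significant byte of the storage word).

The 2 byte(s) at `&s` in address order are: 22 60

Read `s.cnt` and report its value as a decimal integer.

[0]=0x22 [1]=0x60 (little-endian) → word 0x6022
cnt:3 @ bit 0 → (0x6022>>0)&0x7 = 0x2  ←
chan:13 @ bit 3 → (0x6022>>3)&0x1fff = 0xc04

2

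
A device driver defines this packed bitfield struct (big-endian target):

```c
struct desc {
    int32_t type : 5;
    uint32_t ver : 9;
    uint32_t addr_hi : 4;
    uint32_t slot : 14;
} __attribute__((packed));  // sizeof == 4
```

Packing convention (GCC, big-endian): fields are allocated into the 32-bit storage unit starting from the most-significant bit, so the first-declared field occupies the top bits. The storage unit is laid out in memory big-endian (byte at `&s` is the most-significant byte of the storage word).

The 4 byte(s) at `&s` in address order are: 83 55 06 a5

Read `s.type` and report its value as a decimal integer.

[0]=0x83 [1]=0x55 [2]=0x06 [3]=0xa5 (big-endian) → word 0x835506a5
type [27+:5] = (word>>27) & 0x1f = 16  ←
ver [18+:9] = (word>>18) & 0x1ff = 213
addr_hi [14+:4] = (word>>14) & 0xf = 4
slot [0+:14] = (word>>0) & 0x3fff = 1701
type signed 5b, MSB=1: 16 - 32 = -16

-16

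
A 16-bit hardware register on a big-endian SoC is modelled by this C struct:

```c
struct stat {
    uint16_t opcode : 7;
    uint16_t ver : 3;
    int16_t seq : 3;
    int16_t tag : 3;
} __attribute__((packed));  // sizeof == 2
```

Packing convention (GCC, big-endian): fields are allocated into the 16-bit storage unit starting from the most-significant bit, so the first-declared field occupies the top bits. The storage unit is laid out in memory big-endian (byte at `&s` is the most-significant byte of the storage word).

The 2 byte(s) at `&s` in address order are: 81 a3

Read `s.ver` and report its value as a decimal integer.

[0]=0x81 [1]=0xa3 (big-endian) → word 0x81a3
opcode:7 @ bit 9 → (0x81a3>>9)&0x7f = 0x40
ver:3 @ bit 6 → (0x81a3>>6)&0x7 = 0x6  ←
seq:3 @ bit 3 → (0x81a3>>3)&0x7 = 0x4
tag:3 @ bit 0 → (0x81a3>>0)&0x7 = 0x3

6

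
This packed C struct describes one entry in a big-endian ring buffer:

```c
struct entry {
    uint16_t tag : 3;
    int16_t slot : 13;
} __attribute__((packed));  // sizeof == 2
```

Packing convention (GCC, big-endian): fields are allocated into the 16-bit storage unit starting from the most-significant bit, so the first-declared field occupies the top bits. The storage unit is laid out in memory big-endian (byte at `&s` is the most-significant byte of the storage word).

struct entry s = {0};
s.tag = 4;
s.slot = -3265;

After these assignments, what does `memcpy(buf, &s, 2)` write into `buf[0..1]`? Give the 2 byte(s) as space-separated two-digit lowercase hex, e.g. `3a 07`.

[13+:3] tag=4 & 0x7 = 0x4; word=0x8000
[0+:13] slot=-3265 & 0x1fff = 0x133f; word=0x933f
word = 0x933f → big-endian bytes:
  [0]=0x93  [1]=0x3f

93 3f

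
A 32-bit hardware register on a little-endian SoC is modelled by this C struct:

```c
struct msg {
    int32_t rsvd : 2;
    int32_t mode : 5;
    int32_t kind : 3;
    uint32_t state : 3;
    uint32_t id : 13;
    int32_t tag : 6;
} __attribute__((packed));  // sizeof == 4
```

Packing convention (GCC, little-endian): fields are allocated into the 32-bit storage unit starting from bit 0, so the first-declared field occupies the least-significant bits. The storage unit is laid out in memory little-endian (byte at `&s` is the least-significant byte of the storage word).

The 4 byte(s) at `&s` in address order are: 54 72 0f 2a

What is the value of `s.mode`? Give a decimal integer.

-11

[0]=0x54 [1]=0x72 [2]=0x0f [3]=0x2a (little-endian) → word 0x2a0f7254
rsvd:2 @ bit 0 → (0x2a0f7254>>0)&0x3 = 0x0
mode:5 @ bit 2 → (0x2a0f7254>>2)&0x1f = 0x15  ←
kind:3 @ bit 7 → (0x2a0f7254>>7)&0x7 = 0x4
state:3 @ bit 10 → (0x2a0f7254>>10)&0x7 = 0x4
id:13 @ bit 13 → (0x2a0f7254>>13)&0x1fff = 0x107b
tag:6 @ bit 26 → (0x2a0f7254>>26)&0x3f = 0xa
mode signed 5b, MSB=1: 21 - 32 = -11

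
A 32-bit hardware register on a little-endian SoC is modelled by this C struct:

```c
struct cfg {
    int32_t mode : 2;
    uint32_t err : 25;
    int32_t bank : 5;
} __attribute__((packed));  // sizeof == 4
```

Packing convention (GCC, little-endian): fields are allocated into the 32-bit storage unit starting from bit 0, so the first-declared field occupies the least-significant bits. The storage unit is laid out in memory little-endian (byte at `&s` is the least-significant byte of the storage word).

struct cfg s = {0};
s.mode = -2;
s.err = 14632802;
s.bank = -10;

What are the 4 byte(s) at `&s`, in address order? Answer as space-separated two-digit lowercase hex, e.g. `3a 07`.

8a 1d 7d b3

mode:2 = -2 → 0x2 << 0 → word 0x00000002
err:25 = 14632802 → 0xdf4762 << 2 → word 0x037d1d8a
bank:5 = -10 → 0x16 << 27 → word 0xb37d1d8a
word = 0xb37d1d8a → little-endian bytes:
  [0]=0x8a  [1]=0x1d  [2]=0x7d  [3]=0xb3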